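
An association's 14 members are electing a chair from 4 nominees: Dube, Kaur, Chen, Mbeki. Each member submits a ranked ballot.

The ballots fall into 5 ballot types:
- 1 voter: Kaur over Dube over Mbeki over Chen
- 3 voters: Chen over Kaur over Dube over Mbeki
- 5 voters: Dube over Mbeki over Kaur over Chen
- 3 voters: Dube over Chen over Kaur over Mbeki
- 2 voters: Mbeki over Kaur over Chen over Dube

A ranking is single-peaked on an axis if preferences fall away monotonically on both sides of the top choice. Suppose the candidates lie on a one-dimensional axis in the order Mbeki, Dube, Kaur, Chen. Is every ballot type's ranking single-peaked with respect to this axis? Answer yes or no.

Axis positions: Mbeki=1, Dube=2, Kaur=3, Chen=4.
Ballot type 1 (peak Kaur at position 3): ranking walks positions 3-2-1-4, expanding outward from the peak — single-peaked.
Ballot type 2 (peak Chen at position 4): ranking walks positions 4-3-2-1, expanding outward from the peak — single-peaked.
Ballot type 3 (peak Dube at position 2): ranking walks positions 2-1-3-4, expanding outward from the peak — single-peaked.
Ballot type 4: ranking walks positions 2-4-3-1; Chen is ranked above Kaur even though Kaur lies between Chen and the peak Dube on the axis — preferences dip and rise again. Not single-peaked.
Ballot type 5: ranking walks positions 1-3-4-2; Kaur is ranked above Dube even though Dube lies between Kaur and the peak Mbeki on the axis — preferences dip and rise again. Not single-peaked.
Ballot type 4 violates single-peakedness, so the profile is not single-peaked on this axis.

no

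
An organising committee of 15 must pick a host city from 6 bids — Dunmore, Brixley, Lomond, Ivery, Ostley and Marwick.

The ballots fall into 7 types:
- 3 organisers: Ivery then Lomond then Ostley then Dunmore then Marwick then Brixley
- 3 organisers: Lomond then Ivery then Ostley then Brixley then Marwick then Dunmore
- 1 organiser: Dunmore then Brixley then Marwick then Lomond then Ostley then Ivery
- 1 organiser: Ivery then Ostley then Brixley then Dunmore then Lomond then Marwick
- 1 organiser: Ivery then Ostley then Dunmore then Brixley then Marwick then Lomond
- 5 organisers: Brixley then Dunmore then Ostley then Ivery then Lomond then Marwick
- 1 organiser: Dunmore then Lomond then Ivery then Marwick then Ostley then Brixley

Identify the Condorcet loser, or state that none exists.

Marwick

Pairwise majorities:
Dunmore vs Brixley: Brixley, 9–6.
Dunmore vs Lomond: Dunmore, 9–6.
Dunmore vs Ivery: Ivery wins 8–7.
Dunmore vs Ostley: 7 to 8, Ostley.
Dunmore vs Marwick: 12 to 3, Dunmore.
Brixley vs Lomond: Brixley preferred on 1+1+1+5 = 8 ballots; Brixley wins 8–7.
Brixley vs Ivery: Brixley preferred on 1+5 = 6 ballots; Ivery wins 9–6.
Brixley vs Ostley: Brixley preferred on 1+5 = 6 ballots; Ostley wins 9–6.
Brixley vs Marwick: Brixley, 11–4.
Lomond vs Ivery: Ivery, 10–5.
Lomond vs Ostley: Lomond, 8–7.
Lomond vs Marwick: Lomond preferred on 3+3+1+5+1 = 13 ballots; Lomond wins 13–2.
Ivery vs Ostley: Ivery, 9–6.
Ivery–Marwick: Ivery 14–1.
Ostley vs Marwick: Ostley wins 13–2.
Marwick loses to every other city — it is the Condorcet loser.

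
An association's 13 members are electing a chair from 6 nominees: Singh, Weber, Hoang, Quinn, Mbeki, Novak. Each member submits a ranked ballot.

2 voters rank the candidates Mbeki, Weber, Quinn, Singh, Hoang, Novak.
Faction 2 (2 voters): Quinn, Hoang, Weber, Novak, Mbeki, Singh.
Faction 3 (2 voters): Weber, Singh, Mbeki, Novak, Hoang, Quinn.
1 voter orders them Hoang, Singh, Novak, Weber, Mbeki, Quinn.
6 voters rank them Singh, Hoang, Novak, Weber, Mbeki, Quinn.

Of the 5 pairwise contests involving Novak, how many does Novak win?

Novak against each rival (13 voters):
Novak vs Singh: Singh wins 11–2.
Novak–Weber: Novak 7–6.
Novak–Hoang: Hoang 11–2.
Novak–Quinn: Novak 9–4.
Novak vs Mbeki: Novak, 9–4.
Novak beats Weber, Quinn, Mbeki; loses to Singh, Hoang — 3 pairwise wins.

3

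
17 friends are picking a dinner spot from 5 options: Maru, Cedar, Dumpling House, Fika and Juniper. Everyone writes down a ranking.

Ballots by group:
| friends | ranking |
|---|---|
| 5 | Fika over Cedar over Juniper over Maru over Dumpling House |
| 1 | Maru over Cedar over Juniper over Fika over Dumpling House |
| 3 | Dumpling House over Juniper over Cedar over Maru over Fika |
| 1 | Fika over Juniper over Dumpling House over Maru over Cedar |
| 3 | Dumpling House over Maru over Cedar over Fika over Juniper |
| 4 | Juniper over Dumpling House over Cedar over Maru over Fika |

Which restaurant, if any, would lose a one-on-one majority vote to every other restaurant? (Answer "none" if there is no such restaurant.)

Pairwise majorities:
Maru vs Cedar: Maru is ranked higher on 1+1+3 = 5 ballots, Cedar on 12. Cedar wins 12–5.
Maru vs Dumpling House: Maru preferred on 5+1 = 6 ballots; Dumpling House wins 11–6.
Maru vs Fika: Maru wins 11–6.
Maru vs Juniper: Maru preferred on 1+3 = 4 ballots; Juniper wins 13–4.
Cedar vs Dumpling House: Dumpling House wins 11–6.
Cedar vs Fika: Cedar wins 11–6.
Cedar vs Juniper: Cedar, 9–8.
Dumpling House vs Fika: 10 to 7, Dumpling House.
Dumpling House–Juniper: Juniper 11–6.
Fika–Juniper: Fika 9–8.
Every restaurant wins at least one matchup (Maru beats Fika; Cedar beats Maru; Dumpling House beats Maru; Fika beats Juniper; Juniper beats Maru), so there is no Condorcet loser.

none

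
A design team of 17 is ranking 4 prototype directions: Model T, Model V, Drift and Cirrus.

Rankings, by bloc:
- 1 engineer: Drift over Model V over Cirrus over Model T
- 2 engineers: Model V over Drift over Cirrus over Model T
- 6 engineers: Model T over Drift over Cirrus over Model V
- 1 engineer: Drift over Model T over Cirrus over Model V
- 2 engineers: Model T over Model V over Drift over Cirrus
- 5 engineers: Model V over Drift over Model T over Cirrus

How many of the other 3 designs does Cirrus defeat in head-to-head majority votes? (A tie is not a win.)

0

Cirrus against each rival (17 engineers):
Cirrus vs Model T: Model T, 14–3.
Cirrus vs Model V: 7 to 10, Model V.
Cirrus vs Drift: 0 for Cirrus, 17 for Drift — Drift by 17–0.
Cirrus beats no one; loses to Model T, Model V, Drift — 0 pairwise wins.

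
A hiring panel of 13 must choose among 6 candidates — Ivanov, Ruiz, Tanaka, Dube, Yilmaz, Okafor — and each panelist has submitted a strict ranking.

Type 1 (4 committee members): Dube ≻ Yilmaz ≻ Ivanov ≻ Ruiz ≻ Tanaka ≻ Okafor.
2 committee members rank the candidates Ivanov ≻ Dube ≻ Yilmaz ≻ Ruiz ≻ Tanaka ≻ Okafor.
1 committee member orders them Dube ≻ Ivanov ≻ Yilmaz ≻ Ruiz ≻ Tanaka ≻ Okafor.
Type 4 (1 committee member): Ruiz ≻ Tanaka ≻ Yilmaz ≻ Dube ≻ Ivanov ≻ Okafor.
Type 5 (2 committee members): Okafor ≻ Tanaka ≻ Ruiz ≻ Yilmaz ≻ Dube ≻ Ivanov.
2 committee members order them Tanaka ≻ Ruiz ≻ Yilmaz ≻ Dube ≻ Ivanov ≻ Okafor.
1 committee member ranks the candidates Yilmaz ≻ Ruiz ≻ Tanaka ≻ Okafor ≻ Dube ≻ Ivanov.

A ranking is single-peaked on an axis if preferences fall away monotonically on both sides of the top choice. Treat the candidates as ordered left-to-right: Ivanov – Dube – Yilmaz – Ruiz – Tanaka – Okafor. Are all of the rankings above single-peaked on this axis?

Axis positions: Ivanov=1, Dube=2, Yilmaz=3, Ruiz=4, Tanaka=5, Okafor=6.
Type 1 (peak Dube at position 2): ranking walks positions 2-3-1-4-5-6, expanding outward from the peak — single-peaked.
Type 2 (peak Ivanov at position 1): ranking walks positions 1-2-3-4-5-6, expanding outward from the peak — single-peaked.
Type 3 (peak Dube at position 2): ranking walks positions 2-1-3-4-5-6, expanding outward from the peak — single-peaked.
Type 4 (peak Ruiz at position 4): ranking walks positions 4-5-3-2-1-6, expanding outward from the peak — single-peaked.
Type 5 (peak Okafor at position 6): ranking walks positions 6-5-4-3-2-1, expanding outward from the peak — single-peaked.
Type 6 (peak Tanaka at position 5): ranking walks positions 5-4-3-2-1-6, expanding outward from the peak — single-peaked.
Type 7 (peak Yilmaz at position 3): ranking walks positions 3-4-5-6-2-1, expanding outward from the peak — single-peaked.
Every ranking is single-peaked on this axis.

yes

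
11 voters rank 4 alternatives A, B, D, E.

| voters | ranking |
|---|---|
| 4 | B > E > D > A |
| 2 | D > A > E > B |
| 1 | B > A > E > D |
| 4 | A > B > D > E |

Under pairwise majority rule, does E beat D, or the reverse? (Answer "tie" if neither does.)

Ballots ranking E above D: 4 + 1 = 5.
Ballots ranking D above E: 11 − 5 = 6.
D wins the head-to-head 6–5.

D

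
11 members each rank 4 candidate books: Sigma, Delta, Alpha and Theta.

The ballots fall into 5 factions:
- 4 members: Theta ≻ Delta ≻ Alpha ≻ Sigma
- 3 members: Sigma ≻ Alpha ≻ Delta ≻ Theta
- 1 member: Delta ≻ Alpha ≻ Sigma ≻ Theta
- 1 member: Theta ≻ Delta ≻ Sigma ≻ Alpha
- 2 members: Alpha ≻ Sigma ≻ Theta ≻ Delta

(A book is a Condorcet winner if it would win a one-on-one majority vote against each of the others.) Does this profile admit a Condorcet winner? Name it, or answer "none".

none

Head-to-head results (11 members):
Sigma vs Delta: 5 to 6, Delta.
Sigma vs Alpha: Sigma is ranked higher on 3+1 = 4 ballots, Alpha on 7. Alpha wins 7–4.
Sigma vs Theta: 6 to 5, Sigma.
Delta vs Alpha: Delta is ranked higher on 4+1+1 = 6 ballots, Alpha on 5. Delta wins 6–5.
Delta vs Theta: 4 to 7, Theta.
Alpha vs Theta: Alpha, 6–5.
No book is unbeaten: Sigma loses to Delta; Delta loses to Theta; Alpha loses to Delta; Theta loses to Sigma. In particular Sigma > Theta > Delta > Sigma is a majority cycle — no Condorcet winner exists.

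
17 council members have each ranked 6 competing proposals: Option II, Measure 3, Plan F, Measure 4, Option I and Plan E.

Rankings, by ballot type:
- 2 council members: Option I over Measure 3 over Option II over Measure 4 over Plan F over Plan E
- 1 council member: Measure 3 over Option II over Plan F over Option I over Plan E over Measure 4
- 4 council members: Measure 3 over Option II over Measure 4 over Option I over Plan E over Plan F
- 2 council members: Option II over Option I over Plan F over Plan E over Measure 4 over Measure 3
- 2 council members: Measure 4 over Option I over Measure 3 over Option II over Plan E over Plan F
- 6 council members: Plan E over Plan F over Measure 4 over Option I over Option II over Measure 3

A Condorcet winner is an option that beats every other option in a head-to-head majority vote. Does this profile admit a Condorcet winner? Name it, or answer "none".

none

Check each pair by majority over 17 ballots:
Option II–Measure 3: Measure 3 9–8.
Option II vs Plan F: Option II wins 11–6.
Option II vs Measure 4: Option II wins 9–8.
Option II vs Option I: Option I, 10–7.
Option II vs Plan E: Option II wins 11–6.
Measure 3 vs Plan F: Measure 3 wins 9–8.
Measure 3 vs Measure 4: Measure 4, 10–7.
Measure 3 vs Option I: Option I wins 12–5.
Measure 3–Plan E: Measure 3 9–8.
Plan F vs Measure 4: Plan F wins 9–8.
Plan F vs Option I: Option I wins 10–7.
Plan F–Plan E: Plan E 12–5.
Measure 4 vs Option I: Measure 4, 12–5.
Measure 4–Plan E: Plan E 9–8.
Option I vs Plan E: Option I wins 11–6.
Every option loses at least once (Option II loses to Measure 3; Measure 3 loses to Measure 4; Plan F loses to Option II; Measure 4 loses to Option II; Option I loses to Measure 4; Plan E loses to Option II). The majority relation contains the cycle Option II > Measure 4 > Measure 3 > Option II, so there is no Condorcet winner.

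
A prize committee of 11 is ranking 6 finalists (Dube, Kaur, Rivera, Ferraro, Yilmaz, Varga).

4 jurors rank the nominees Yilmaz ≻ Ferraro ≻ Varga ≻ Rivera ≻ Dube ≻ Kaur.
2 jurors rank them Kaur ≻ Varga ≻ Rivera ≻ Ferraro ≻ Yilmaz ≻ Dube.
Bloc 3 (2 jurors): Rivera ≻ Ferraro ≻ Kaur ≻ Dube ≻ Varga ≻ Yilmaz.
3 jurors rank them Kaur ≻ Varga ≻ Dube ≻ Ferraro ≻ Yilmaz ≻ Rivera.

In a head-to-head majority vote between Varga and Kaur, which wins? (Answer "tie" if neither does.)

Ballots ranking Varga above Kaur: 4.
Ballots ranking Kaur above Varga: 11 − 4 = 7.
Kaur wins the head-to-head 7–4.

Kaur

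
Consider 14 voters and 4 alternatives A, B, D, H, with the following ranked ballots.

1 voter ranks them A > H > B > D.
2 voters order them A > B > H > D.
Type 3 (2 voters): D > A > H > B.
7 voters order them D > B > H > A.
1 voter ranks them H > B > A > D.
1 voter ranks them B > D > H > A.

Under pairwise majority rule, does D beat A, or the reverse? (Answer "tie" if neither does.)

Ballots ranking D above A: 2 + 7 + 1 = 10.
Ballots ranking A above D: 14 − 10 = 4.
D wins the head-to-head 10–4.

D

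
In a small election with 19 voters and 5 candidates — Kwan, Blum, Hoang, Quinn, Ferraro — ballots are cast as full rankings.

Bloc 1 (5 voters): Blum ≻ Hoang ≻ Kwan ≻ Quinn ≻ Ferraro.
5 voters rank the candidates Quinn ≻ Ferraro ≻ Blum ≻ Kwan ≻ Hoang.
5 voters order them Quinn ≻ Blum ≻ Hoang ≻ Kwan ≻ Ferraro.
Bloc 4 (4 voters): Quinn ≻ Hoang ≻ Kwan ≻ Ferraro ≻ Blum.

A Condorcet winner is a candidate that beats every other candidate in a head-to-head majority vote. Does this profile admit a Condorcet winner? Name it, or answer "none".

Pairwise majorities:
Kwan–Blum: Blum 15–4.
Kwan vs Hoang: Hoang wins 14–5.
Kwan vs Quinn: Quinn, 14–5.
Kwan vs Ferraro: Kwan wins 14–5.
Blum–Hoang: Blum 15–4.
Blum vs Quinn: Quinn, 14–5.
Blum vs Ferraro: Blum, 10–9.
Hoang vs Quinn: Quinn, 14–5.
Hoang–Ferraro: Hoang 14–5.
Quinn vs Ferraro: Quinn wins 19–0.
Quinn beats each of Kwan, Blum, Hoang, Ferraro — Quinn is the Condorcet winner.

Quinn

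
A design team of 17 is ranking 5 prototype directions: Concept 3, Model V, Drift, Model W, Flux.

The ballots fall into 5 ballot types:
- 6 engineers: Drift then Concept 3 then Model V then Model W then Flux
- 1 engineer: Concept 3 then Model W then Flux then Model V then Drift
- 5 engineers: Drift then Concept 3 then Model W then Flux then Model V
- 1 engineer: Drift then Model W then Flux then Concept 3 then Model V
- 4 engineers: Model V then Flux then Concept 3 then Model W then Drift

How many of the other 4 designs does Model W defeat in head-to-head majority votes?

Model W against each rival (17 engineers):
Model W vs Concept 3: Concept 3, 16–1.
Model W–Model V: Model V 10–7.
Model W–Drift: Drift 12–5.
Model W vs Flux: 13 to 4, Model W.
Model W beats Flux; loses to Concept 3, Model V, Drift — 1 pairwise win.

1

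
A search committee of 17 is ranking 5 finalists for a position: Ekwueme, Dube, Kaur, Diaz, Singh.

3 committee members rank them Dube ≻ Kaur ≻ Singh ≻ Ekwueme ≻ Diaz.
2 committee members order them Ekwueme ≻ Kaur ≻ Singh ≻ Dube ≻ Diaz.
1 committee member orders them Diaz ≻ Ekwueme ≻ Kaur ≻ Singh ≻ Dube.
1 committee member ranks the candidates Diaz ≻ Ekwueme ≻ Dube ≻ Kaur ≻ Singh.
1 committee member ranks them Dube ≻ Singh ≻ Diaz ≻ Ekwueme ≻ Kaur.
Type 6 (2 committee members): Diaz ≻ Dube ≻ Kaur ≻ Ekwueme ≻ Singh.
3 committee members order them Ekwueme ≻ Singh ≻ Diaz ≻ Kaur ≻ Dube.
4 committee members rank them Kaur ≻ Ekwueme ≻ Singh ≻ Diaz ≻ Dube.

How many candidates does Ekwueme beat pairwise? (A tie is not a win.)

Ekwueme against each rival (17 committee members):
Ekwueme vs Dube: Ekwueme preferred on 2+1+1+3+4 = 11 ballots; Ekwueme wins 11–6.
Ekwueme vs Kaur: Kaur wins 9–8.
Ekwueme vs Diaz: Ekwueme, 12–5.
Ekwueme vs Singh: Ekwueme wins 13–4.
Ekwueme beats Dube, Diaz, Singh; loses to Kaur — 3 pairwise wins.

3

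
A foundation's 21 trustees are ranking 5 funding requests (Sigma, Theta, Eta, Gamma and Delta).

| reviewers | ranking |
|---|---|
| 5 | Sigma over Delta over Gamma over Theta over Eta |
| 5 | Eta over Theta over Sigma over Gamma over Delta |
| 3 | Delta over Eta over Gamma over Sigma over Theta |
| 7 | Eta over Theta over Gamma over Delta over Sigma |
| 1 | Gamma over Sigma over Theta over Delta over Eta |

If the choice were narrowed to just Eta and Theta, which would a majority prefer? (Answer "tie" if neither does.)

Ballots ranking Eta above Theta: 5 + 3 + 7 = 15.
Ballots ranking Theta above Eta: 21 − 15 = 6.
Eta wins the head-to-head 15–6.

Eta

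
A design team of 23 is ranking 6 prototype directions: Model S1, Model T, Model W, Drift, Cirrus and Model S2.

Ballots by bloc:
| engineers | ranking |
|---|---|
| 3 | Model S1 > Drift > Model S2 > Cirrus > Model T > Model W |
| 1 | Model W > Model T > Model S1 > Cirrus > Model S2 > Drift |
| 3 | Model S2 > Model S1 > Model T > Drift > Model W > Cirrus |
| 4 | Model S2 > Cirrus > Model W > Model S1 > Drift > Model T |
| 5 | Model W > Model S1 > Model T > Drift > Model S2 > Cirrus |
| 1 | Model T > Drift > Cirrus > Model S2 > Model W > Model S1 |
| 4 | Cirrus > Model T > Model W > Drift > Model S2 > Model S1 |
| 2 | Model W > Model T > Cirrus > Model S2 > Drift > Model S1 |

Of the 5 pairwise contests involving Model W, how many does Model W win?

Model W against each rival (23 engineers):
Model W vs Model S1: Model W wins 17–6.
Model W–Model T: Model W 12–11.
Model W vs Drift: Model W wins 16–7.
Model W vs Cirrus: 1+3+5+2 = 11 for Model W, 12 for Cirrus — Cirrus by 12–11.
Model W vs Model S2: 1+5+4+2 = 12 for Model W, 11 for Model S2 — Model W by 12–11.
Model W beats Model S1, Model T, Drift, Model S2; loses to Cirrus — 4 pairwise wins.

4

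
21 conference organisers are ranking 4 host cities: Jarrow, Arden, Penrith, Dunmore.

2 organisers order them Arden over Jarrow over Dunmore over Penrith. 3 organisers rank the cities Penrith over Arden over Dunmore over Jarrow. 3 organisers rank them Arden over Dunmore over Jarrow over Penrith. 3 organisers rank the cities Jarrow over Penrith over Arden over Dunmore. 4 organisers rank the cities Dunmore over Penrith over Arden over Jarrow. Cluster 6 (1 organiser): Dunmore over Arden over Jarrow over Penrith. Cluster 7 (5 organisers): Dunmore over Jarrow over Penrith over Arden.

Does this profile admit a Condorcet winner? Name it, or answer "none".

Head-to-head results (21 organisers):
Jarrow vs Arden: Jarrow is ranked higher on 3+5 = 8 ballots, Arden on 13. Arden wins 13–8.
Jarrow vs Penrith: 14 to 7, Jarrow.
Jarrow vs Dunmore: Jarrow is ranked higher on 2+3 = 5 ballots, Dunmore on 16. Dunmore wins 16–5.
Arden vs Penrith: Arden is ranked higher on 2+3+1 = 6 ballots, Penrith on 15. Penrith wins 15–6.
Arden vs Dunmore: 11 to 10, Arden.
Penrith vs Dunmore: 3+3 = 6 for Penrith, 15 for Dunmore — Dunmore by 15–6.
Each city drops at least one matchup (Jarrow loses to Arden; Arden loses to Penrith; Penrith loses to Jarrow; Dunmore loses to Arden); the cycle Jarrow beats Penrith beats Arden beats Jarrow rules out a Condorcet winner.

none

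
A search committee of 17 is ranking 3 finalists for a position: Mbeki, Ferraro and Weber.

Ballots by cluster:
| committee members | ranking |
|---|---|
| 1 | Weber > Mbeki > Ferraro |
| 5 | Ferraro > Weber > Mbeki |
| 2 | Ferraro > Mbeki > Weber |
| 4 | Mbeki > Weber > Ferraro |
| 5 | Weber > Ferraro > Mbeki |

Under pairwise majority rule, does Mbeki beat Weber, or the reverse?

Ballots ranking Mbeki above Weber: 2 + 4 = 6.
Ballots ranking Weber above Mbeki: 17 − 6 = 11.
Weber wins the head-to-head 11–6.

Weber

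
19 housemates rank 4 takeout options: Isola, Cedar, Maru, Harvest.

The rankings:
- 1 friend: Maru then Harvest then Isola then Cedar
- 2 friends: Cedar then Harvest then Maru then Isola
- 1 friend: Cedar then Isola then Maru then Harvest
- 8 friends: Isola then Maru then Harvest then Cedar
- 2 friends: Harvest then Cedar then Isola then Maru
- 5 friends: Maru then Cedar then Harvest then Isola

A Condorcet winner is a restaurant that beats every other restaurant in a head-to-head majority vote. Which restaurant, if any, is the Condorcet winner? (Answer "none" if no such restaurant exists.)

Pairwise majorities:
Isola vs Cedar: Isola preferred on 1+8 = 9 ballots; Cedar wins 10–9.
Isola vs Maru: 1+8+2 = 11 for Isola, 8 for Maru — Isola by 11–8.
Isola vs Harvest: 9 to 10, Harvest.
Cedar vs Maru: 2+1+2 = 5 for Cedar, 14 for Maru — Maru by 14–5.
Cedar vs Harvest: Cedar is ranked higher on 2+1+5 = 8 ballots, Harvest on 11. Harvest wins 11–8.
Maru vs Harvest: Maru is ranked higher on 1+1+8+5 = 15 ballots, Harvest on 4. Maru wins 15–4.
Every restaurant loses at least once (Isola loses to Cedar; Cedar loses to Maru; Maru loses to Isola; Harvest loses to Maru). The majority relation contains the cycle Isola → Maru → Cedar → Isola, so there is no Condorcet winner.

none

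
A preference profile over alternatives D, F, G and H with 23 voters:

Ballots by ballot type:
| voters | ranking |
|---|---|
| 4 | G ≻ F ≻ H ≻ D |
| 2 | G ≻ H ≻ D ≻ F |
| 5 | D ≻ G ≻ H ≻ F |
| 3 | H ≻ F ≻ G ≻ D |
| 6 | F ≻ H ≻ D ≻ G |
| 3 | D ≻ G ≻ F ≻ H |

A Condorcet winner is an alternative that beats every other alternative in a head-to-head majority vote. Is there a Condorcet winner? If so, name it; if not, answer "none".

none

Check each pair by majority over 23 ballots:
D vs F: F, 13–10.
D vs G: D, 14–9.
D–H: H 15–8.
F–G: G 14–9.
F vs H: F wins 13–10.
G vs H: G wins 14–9.
Each alternative drops at least one matchup (D loses to F; F loses to G; G loses to D; H loses to F); the cycle D → G → F → D rules out a Condorcet winner.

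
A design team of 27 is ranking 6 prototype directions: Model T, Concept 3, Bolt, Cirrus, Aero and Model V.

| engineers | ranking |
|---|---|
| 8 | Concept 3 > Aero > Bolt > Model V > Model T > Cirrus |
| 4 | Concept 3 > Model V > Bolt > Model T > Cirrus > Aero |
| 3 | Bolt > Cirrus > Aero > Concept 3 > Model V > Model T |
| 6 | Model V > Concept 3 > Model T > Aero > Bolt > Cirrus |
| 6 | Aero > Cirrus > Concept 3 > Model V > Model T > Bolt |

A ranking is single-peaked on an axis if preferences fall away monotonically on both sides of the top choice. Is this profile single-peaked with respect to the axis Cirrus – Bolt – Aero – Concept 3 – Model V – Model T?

no

Axis positions: Cirrus=1, Bolt=2, Aero=3, Concept 3=4, Model V=5, Model T=6.
Bloc 1 (peak Concept 3 at position 4): ranking walks positions 4-3-2-5-6-1, expanding outward from the peak — single-peaked.
Bloc 2: ranking walks positions 4-5-2-6-1-3; Bolt is ranked above Aero even though Aero lies between Bolt and the peak Concept 3 on the axis — preferences dip and rise again. Not single-peaked.
Bloc 3 (peak Bolt at position 2): ranking walks positions 2-1-3-4-5-6, expanding outward from the peak — single-peaked.
Bloc 4 (peak Model V at position 5): ranking walks positions 5-4-6-3-2-1, expanding outward from the peak — single-peaked.
Bloc 5: ranking walks positions 3-1-4-5-6-2; Cirrus is ranked above Bolt even though Bolt lies between Cirrus and the peak Aero on the axis — preferences dip and rise again. Not single-peaked.
Bloc 2 violates single-peakedness, so the profile is not single-peaked on this axis.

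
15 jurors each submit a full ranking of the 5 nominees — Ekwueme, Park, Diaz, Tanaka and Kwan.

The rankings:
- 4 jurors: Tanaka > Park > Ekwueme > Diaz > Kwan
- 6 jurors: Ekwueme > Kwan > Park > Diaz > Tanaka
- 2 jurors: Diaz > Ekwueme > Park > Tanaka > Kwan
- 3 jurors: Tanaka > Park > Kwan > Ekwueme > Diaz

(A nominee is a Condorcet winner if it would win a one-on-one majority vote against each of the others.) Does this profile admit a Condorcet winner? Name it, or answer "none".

Head-to-head results (15 jurors):
Ekwueme vs Park: Ekwueme wins 8–7.
Ekwueme–Diaz: Ekwueme 13–2.
Ekwueme vs Tanaka: Ekwueme wins 8–7.
Ekwueme vs Kwan: Ekwueme, 12–3.
Park vs Diaz: Park, 13–2.
Park vs Tanaka: Park wins 8–7.
Park–Kwan: Park 9–6.
Diaz–Tanaka: Diaz 8–7.
Diaz–Kwan: Kwan 9–6.
Tanaka vs Kwan: Tanaka, 9–6.
Ekwueme wins every pairwise contest, so Ekwueme is the Condorcet winner.

Ekwueme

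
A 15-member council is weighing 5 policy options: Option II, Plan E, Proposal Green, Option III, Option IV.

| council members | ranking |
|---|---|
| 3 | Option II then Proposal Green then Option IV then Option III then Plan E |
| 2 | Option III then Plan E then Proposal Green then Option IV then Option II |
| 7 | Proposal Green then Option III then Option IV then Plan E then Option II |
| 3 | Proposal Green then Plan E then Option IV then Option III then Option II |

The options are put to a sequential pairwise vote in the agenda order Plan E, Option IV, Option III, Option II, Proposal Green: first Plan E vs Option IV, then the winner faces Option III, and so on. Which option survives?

Round 1: Plan E vs Option IV — 5–10, Option IV advances.
Round 2: Option IV vs Option III — 6–9, Option III advances.
Round 3: Option III vs Option II — 12–3, Option III advances.
Round 4: Option III vs Proposal Green — 2–13, Proposal Green advances.
The agenda winner is Proposal Green.

Proposal Green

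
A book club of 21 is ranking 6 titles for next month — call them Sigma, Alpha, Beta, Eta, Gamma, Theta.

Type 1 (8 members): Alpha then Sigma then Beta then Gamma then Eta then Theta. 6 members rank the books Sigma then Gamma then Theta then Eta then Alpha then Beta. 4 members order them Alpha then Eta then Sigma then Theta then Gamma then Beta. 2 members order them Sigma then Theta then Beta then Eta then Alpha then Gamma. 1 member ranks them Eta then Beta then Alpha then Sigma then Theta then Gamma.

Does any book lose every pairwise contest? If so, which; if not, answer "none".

none

Pairwise majorities:
Sigma–Alpha: Alpha 13–8.
Sigma vs Beta: Sigma wins 20–1.
Sigma vs Eta: Sigma, 16–5.
Sigma vs Gamma: Sigma wins 21–0.
Sigma vs Theta: Sigma wins 21–0.
Alpha vs Beta: Alpha, 18–3.
Alpha vs Eta: Alpha preferred on 8+4 = 12 ballots; Alpha wins 12–9.
Alpha vs Gamma: Alpha, 15–6.
Alpha–Theta: Alpha 13–8.
Beta vs Eta: 8+2 = 10 for Beta, 11 for Eta — Eta by 11–10.
Beta–Gamma: Beta 11–10.
Beta vs Theta: 8+1 = 9 for Beta, 12 for Theta — Theta by 12–9.
Eta vs Gamma: 4+2+1 = 7 for Eta, 14 for Gamma — Gamma by 14–7.
Eta vs Theta: Eta, 13–8.
Gamma vs Theta: Gamma preferred on 8+6 = 14 ballots; Gamma wins 14–7.
Every book wins at least one matchup (Sigma beats Beta; Alpha beats Sigma; Beta beats Gamma; Eta beats Beta; Gamma beats Eta; Theta beats Beta), so there is no Condorcet loser.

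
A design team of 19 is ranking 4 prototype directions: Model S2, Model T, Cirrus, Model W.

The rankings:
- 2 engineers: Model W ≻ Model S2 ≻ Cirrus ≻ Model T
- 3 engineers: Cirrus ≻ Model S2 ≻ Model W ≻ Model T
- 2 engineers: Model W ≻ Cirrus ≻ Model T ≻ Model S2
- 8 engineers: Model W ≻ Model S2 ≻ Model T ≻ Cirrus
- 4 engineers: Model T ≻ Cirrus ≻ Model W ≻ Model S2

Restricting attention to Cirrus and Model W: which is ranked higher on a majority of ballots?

Model W

Ballots ranking Cirrus above Model W: 3 + 4 = 7.
Ballots ranking Model W above Cirrus: 19 − 7 = 12.
Model W wins the head-to-head 12–7.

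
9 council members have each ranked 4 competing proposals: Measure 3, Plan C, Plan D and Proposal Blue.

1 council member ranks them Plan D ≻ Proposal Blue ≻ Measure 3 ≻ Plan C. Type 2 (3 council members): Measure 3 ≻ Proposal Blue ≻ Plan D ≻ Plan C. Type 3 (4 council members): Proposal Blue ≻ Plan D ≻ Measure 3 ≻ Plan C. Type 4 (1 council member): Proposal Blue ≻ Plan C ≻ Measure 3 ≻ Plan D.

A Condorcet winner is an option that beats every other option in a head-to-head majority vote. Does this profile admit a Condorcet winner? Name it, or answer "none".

Proposal Blue

Check each pair by majority over 9 ballots:
Measure 3 vs Plan C: Measure 3 is ranked higher on 1+3+4 = 8 ballots, Plan C on 1. Measure 3 wins 8–1.
Measure 3 vs Plan D: 4 to 5, Plan D.
Measure 3 vs Proposal Blue: 3 to 6, Proposal Blue.
Plan C vs Plan D: Plan C is ranked higher on 1 ballot, Plan D on 8. Plan D wins 8–1.
Plan C vs Proposal Blue: Plan C is ranked higher on 0 ballots, Proposal Blue on 9. Proposal Blue wins 9–0.
Plan D vs Proposal Blue: Plan D preferred on 1 ballot; Proposal Blue wins 8–1.
Proposal Blue beats each of Measure 3, Plan C, Plan D — Proposal Blue is the Condorcet winner.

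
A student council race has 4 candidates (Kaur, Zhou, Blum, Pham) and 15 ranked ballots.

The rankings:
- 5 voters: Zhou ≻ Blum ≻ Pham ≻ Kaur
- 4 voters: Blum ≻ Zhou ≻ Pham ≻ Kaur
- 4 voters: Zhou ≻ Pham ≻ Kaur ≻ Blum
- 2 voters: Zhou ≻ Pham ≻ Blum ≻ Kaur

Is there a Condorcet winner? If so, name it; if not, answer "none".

Zhou

Check each pair by majority over 15 ballots:
Kaur vs Zhou: Kaur preferred on 0 ballots; Zhou wins 15–0.
Kaur vs Blum: Kaur preferred on 4 ballots; Blum wins 11–4.
Kaur vs Pham: 0 to 15, Pham.
Zhou vs Blum: 5+4+2 = 11 for Zhou, 4 for Blum — Zhou by 11–4.
Zhou vs Pham: Zhou is ranked higher on 5+4+4+2 = 15 ballots, Pham on 0. Zhou wins 15–0.
Blum vs Pham: 5+4 = 9 for Blum, 6 for Pham — Blum by 9–6.
Zhou wins every pairwise contest, so Zhou is the Condorcet winner.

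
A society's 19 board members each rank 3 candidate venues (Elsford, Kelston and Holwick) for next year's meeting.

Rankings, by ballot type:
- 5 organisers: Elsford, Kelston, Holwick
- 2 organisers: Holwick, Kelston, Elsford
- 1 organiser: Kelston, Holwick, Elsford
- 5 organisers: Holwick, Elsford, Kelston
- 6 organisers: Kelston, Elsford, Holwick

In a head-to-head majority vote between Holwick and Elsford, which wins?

Elsford

Ballots ranking Holwick above Elsford: 2 + 1 + 5 = 8.
Ballots ranking Elsford above Holwick: 19 − 8 = 11.
Elsford wins the head-to-head 11–8.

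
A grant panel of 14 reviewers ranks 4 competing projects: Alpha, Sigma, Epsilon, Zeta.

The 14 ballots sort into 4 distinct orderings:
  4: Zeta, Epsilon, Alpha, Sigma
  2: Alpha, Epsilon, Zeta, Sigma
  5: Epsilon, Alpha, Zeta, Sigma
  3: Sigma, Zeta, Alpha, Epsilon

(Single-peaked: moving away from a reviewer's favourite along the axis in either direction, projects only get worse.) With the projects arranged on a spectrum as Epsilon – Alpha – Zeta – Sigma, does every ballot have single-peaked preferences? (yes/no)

no

Axis positions: Epsilon=1, Alpha=2, Zeta=3, Sigma=4.
Bloc 1: ranking walks positions 3-1-2-4; Epsilon is ranked above Alpha even though Alpha lies between Epsilon and the peak Zeta on the axis — preferences dip and rise again. Not single-peaked.
Bloc 2 (peak Alpha at position 2): ranking walks positions 2-1-3-4, expanding outward from the peak — single-peaked.
Bloc 3 (peak Epsilon at position 1): ranking walks positions 1-2-3-4, expanding outward from the peak — single-peaked.
Bloc 4 (peak Sigma at position 4): ranking walks positions 4-3-2-1, expanding outward from the peak — single-peaked.
Bloc 1 violates single-peakedness, so the profile is not single-peaked on this axis.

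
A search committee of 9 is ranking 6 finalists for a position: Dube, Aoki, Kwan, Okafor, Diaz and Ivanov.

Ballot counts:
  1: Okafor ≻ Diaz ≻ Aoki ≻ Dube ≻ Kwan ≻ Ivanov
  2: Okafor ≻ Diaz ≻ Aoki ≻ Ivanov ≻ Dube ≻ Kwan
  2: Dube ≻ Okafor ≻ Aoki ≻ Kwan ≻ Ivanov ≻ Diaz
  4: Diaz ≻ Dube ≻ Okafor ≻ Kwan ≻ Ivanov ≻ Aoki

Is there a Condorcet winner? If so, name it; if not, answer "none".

none

Pairwise majorities:
Dube vs Aoki: Dube, 6–3.
Dube–Kwan: Dube 9–0.
Dube vs Okafor: Dube, 6–3.
Dube vs Diaz: Diaz wins 7–2.
Dube vs Ivanov: Dube, 7–2.
Aoki vs Kwan: Aoki wins 5–4.
Aoki–Okafor: Okafor 9–0.
Aoki–Diaz: Diaz 7–2.
Aoki vs Ivanov: Aoki wins 5–4.
Kwan–Okafor: Okafor 9–0.
Kwan–Diaz: Diaz 7–2.
Kwan vs Ivanov: Kwan wins 7–2.
Okafor–Diaz: Okafor 5–4.
Okafor–Ivanov: Okafor 9–0.
Diaz–Ivanov: Diaz 7–2.
Each candidate drops at least one matchup (Dube loses to Diaz; Aoki loses to Dube; Kwan loses to Dube; Okafor loses to Dube; Diaz loses to Okafor; Ivanov loses to Dube); the cycle Dube > Okafor > Diaz > Dube rules out a Condorcet winner.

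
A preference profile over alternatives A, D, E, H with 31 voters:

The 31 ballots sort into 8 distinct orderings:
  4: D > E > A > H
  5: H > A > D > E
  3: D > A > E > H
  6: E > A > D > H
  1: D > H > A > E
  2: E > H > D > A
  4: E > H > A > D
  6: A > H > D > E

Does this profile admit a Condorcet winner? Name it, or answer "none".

none

Head-to-head results (31 voters):
A–D: A 21–10.
A vs E: E wins 16–15.
A–H: A 19–12.
D–E: D 19–12.
D vs H: H, 17–14.
E vs H: E, 19–12.
Every alternative loses at least once (A loses to E; D loses to A; E loses to D; H loses to A). The majority relation contains the cycle A → D → E → A, so there is no Condorcet winner.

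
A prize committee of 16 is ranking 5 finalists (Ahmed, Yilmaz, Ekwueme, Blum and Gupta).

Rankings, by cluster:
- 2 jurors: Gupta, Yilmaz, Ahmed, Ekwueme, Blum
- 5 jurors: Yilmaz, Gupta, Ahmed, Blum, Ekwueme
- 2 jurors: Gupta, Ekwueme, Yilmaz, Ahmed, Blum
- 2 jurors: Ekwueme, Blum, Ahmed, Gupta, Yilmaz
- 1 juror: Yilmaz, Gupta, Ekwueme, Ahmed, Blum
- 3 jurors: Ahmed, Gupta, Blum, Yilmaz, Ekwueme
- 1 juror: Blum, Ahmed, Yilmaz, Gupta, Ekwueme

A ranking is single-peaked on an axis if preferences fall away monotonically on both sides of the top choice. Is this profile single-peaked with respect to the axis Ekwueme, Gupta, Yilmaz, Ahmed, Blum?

no

Axis positions: Ekwueme=1, Gupta=2, Yilmaz=3, Ahmed=4, Blum=5.
Cluster 1 (peak Gupta at position 2): ranking walks positions 2-3-4-1-5, expanding outward from the peak — single-peaked.
Cluster 2 (peak Yilmaz at position 3): ranking walks positions 3-2-4-5-1, expanding outward from the peak — single-peaked.
Cluster 3 (peak Gupta at position 2): ranking walks positions 2-1-3-4-5, expanding outward from the peak — single-peaked.
Cluster 4: ranking walks positions 1-5-4-2-3; Blum is ranked above Gupta even though Gupta lies between Blum and the peak Ekwueme on the axis — preferences dip and rise again. Not single-peaked.
Cluster 5 (peak Yilmaz at position 3): ranking walks positions 3-2-1-4-5, expanding outward from the peak — single-peaked.
Cluster 6: ranking walks positions 4-2-5-3-1; Gupta is ranked above Yilmaz even though Yilmaz lies between Gupta and the peak Ahmed on the axis — preferences dip and rise again. Not single-peaked.
Cluster 7 (peak Blum at position 5): ranking walks positions 5-4-3-2-1, expanding outward from the peak — single-peaked.
Cluster 4 violates single-peakedness, so the profile is not single-peaked on this axis.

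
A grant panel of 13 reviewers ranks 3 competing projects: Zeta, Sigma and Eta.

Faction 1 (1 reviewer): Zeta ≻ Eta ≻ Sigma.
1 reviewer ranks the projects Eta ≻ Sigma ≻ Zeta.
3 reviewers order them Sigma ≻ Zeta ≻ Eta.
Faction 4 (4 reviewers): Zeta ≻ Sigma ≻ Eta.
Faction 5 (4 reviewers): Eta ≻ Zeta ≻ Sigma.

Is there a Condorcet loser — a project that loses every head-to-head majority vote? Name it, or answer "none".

Eta

Head-to-head results (13 reviewers):
Zeta vs Sigma: Zeta wins 9–4.
Zeta vs Eta: Zeta wins 8–5.
Sigma vs Eta: Sigma, 7–6.
Only Eta has no wins; Eta is the Condorcet loser.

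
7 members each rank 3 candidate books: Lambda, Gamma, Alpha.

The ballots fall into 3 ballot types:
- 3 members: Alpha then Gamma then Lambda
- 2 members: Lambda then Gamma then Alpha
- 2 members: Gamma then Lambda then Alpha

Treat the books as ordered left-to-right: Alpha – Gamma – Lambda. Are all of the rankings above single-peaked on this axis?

Axis positions: Alpha=1, Gamma=2, Lambda=3.
Ballot type 1 (peak Alpha at position 1): ranking walks positions 1-2-3, expanding outward from the peak — single-peaked.
Ballot type 2 (peak Lambda at position 3): ranking walks positions 3-2-1, expanding outward from the peak — single-peaked.
Ballot type 3 (peak Gamma at position 2): ranking walks positions 2-3-1, expanding outward from the peak — single-peaked.
Every ranking is single-peaked on this axis.

yes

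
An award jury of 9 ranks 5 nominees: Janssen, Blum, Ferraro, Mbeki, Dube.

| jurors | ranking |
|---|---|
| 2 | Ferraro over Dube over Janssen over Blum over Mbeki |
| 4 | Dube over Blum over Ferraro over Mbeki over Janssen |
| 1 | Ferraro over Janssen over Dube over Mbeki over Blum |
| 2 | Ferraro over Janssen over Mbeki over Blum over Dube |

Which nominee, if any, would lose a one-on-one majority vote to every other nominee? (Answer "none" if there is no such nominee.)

Head-to-head results (9 jurors):
Janssen vs Blum: Janssen preferred on 2+1+2 = 5 ballots; Janssen wins 5–4.
Janssen vs Ferraro: Ferraro wins 9–0.
Janssen–Mbeki: Janssen 5–4.
Janssen vs Dube: 1+2 = 3 for Janssen, 6 for Dube — Dube by 6–3.
Blum vs Ferraro: 4 for Blum, 5 for Ferraro — Ferraro by 5–4.
Blum vs Mbeki: Blum preferred on 2+4 = 6 ballots; Blum wins 6–3.
Blum vs Dube: Dube, 7–2.
Ferraro vs Mbeki: Ferraro, 9–0.
Ferraro–Dube: Ferraro 5–4.
Mbeki vs Dube: 2 to 7, Dube.
Mbeki is beaten in every head-to-head and is the Condorcet loser.

Mbeki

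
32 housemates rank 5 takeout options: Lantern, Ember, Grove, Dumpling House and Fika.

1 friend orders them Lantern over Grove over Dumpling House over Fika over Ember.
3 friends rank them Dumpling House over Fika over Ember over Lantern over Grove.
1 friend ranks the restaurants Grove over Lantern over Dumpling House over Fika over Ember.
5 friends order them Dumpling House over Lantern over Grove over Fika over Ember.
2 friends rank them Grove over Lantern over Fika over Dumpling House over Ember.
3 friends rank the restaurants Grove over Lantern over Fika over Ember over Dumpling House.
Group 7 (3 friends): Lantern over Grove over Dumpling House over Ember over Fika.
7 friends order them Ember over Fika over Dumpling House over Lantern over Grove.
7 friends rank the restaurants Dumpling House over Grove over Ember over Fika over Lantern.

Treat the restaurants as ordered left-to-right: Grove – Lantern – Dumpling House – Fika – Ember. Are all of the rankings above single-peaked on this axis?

Axis positions: Grove=1, Lantern=2, Dumpling House=3, Fika=4, Ember=5.
Group 1 (peak Lantern at position 2): ranking walks positions 2-1-3-4-5, expanding outward from the peak — single-peaked.
Group 2 (peak Dumpling House at position 3): ranking walks positions 3-4-5-2-1, expanding outward from the peak — single-peaked.
Group 3 (peak Grove at position 1): ranking walks positions 1-2-3-4-5, expanding outward from the peak — single-peaked.
Group 4 (peak Dumpling House at position 3): ranking walks positions 3-2-1-4-5, expanding outward from the peak — single-peaked.
Group 5: ranking walks positions 1-2-4-3-5; Fika is ranked above Dumpling House even though Dumpling House lies between Fika and the peak Grove on the axis — preferences dip and rise again. Not single-peaked.
Group 6: ranking walks positions 1-2-4-5-3; Fika is ranked above Dumpling House even though Dumpling House lies between Fika and the peak Grove on the axis — preferences dip and rise again. Not single-peaked.
Group 7: ranking walks positions 2-1-3-5-4; Ember is ranked above Fika even though Fika lies between Ember and the peak Lantern on the axis — preferences dip and rise again. Not single-peaked.
Group 8 (peak Ember at position 5): ranking walks positions 5-4-3-2-1, expanding outward from the peak — single-peaked.
Group 9: ranking walks positions 3-1-5-4-2; Grove is ranked above Lantern even though Lantern lies between Grove and the peak Dumpling House on the axis — preferences dip and rise again. Not single-peaked.
Group 5 violates single-peakedness, so the profile is not single-peaked on this axis.

no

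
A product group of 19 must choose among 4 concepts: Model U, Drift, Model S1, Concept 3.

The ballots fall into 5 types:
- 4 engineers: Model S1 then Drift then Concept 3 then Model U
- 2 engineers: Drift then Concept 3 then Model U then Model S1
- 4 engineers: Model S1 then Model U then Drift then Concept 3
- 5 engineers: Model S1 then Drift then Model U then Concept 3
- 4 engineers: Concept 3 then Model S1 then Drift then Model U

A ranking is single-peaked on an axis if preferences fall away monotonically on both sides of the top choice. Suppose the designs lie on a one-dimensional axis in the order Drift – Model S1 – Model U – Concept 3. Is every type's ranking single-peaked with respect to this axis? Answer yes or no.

Axis positions: Drift=1, Model S1=2, Model U=3, Concept 3=4.
Type 1: ranking walks positions 2-1-4-3; Concept 3 is ranked above Model U even though Model U lies between Concept 3 and the peak Model S1 on the axis — preferences dip and rise again. Not single-peaked.
Type 2: ranking walks positions 1-4-3-2; Concept 3 is ranked above Model S1 even though Model S1 lies between Concept 3 and the peak Drift on the axis — preferences dip and rise again. Not single-peaked.
Type 3 (peak Model S1 at position 2): ranking walks positions 2-3-1-4, expanding outward from the peak — single-peaked.
Type 4 (peak Model S1 at position 2): ranking walks positions 2-1-3-4, expanding outward from the peak — single-peaked.
Type 5: ranking walks positions 4-2-1-3; Model S1 is ranked above Model U even though Model U lies between Model S1 and the peak Concept 3 on the axis — preferences dip and rise again. Not single-peaked.
Type 1 violates single-peakedness, so the profile is not single-peaked on this axis.

no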